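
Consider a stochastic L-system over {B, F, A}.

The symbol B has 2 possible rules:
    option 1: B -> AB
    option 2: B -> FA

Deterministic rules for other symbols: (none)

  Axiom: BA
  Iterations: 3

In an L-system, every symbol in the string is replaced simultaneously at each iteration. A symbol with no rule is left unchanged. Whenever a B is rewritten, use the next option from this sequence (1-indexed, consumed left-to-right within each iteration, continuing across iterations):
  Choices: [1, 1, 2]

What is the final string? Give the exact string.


Answer: AAFAA

Derivation:
Step 0: BA
Step 1: ABA  (used choices [1])
Step 2: AABA  (used choices [1])
Step 3: AAFAA  (used choices [2])


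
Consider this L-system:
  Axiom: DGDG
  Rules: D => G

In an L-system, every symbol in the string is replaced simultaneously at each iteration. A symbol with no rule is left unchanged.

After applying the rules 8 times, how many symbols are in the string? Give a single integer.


Answer: 4

Derivation:
Step 0: length = 4
Step 1: length = 4
Step 2: length = 4
Step 3: length = 4
Step 4: length = 4
Step 5: length = 4
Step 6: length = 4
Step 7: length = 4
Step 8: length = 4


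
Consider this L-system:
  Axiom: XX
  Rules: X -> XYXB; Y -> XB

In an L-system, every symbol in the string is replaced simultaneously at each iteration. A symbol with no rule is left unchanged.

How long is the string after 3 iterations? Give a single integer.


Step 0: length = 2
Step 1: length = 8
Step 2: length = 22
Step 3: length = 56

Answer: 56


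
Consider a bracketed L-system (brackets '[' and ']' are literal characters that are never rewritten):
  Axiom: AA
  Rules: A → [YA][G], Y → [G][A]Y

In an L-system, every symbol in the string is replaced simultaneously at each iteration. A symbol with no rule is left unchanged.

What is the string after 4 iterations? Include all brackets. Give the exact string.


Answer: [[G][[[G][A]Y[YA][G]][G]][G][[YA][G]][G][A]Y[[G][[YA][G]][G][A]Y[[G][A]Y[YA][G]][G]][G]][G][[G][[[G][A]Y[YA][G]][G]][G][[YA][G]][G][A]Y[[G][[YA][G]][G][A]Y[[G][A]Y[YA][G]][G]][G]][G]

Derivation:
Step 0: AA
Step 1: [YA][G][YA][G]
Step 2: [[G][A]Y[YA][G]][G][[G][A]Y[YA][G]][G]
Step 3: [[G][[YA][G]][G][A]Y[[G][A]Y[YA][G]][G]][G][[G][[YA][G]][G][A]Y[[G][A]Y[YA][G]][G]][G]
Step 4: [[G][[[G][A]Y[YA][G]][G]][G][[YA][G]][G][A]Y[[G][[YA][G]][G][A]Y[[G][A]Y[YA][G]][G]][G]][G][[G][[[G][A]Y[YA][G]][G]][G][[YA][G]][G][A]Y[[G][[YA][G]][G][A]Y[[G][A]Y[YA][G]][G]][G]][G]


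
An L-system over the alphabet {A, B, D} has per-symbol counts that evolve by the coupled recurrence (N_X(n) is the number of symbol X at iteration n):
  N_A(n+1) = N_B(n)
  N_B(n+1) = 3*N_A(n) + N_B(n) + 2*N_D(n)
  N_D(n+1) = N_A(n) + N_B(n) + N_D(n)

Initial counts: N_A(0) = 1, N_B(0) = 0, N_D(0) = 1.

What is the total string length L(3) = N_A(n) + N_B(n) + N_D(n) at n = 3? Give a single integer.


Answer: 68

Derivation:
Step 0: N_A=1, N_B=0, N_D=1, L=2
Step 1: N_A=0, N_B=5, N_D=2, L=7
Step 2: N_A=5, N_B=9, N_D=7, L=21
Step 3: N_A=9, N_B=38, N_D=21, L=68


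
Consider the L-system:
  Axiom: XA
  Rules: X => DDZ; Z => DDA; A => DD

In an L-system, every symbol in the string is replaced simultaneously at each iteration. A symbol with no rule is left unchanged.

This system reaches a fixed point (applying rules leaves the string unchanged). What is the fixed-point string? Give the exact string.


Step 0: XA
Step 1: DDZDD
Step 2: DDDDADD
Step 3: DDDDDDDD
Step 4: DDDDDDDD  (unchanged — fixed point at step 3)

Answer: DDDDDDDD


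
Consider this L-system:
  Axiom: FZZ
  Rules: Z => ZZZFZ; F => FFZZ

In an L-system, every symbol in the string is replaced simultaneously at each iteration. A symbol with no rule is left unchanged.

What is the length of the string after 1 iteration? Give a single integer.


Answer: 14

Derivation:
Step 0: length = 3
Step 1: length = 14


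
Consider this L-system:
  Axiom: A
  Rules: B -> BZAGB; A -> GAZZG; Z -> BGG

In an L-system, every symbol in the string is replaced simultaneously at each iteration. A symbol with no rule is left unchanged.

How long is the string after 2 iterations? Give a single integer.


Answer: 13

Derivation:
Step 0: length = 1
Step 1: length = 5
Step 2: length = 13


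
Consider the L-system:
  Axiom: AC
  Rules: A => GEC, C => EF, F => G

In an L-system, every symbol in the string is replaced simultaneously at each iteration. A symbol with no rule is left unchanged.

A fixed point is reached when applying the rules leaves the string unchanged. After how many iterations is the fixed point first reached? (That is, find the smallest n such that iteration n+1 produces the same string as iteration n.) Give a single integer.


Step 0: AC
Step 1: GECEF
Step 2: GEEFEG
Step 3: GEEGEG
Step 4: GEEGEG  (unchanged — fixed point at step 3)

Answer: 3


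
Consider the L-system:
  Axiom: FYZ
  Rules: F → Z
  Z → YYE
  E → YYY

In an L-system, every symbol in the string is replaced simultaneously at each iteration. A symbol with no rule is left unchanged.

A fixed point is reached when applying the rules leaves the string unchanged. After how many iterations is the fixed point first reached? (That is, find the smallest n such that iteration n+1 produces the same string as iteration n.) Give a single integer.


Step 0: FYZ
Step 1: ZYYYE
Step 2: YYEYYYYYY
Step 3: YYYYYYYYYYY
Step 4: YYYYYYYYYYY  (unchanged — fixed point at step 3)

Answer: 3


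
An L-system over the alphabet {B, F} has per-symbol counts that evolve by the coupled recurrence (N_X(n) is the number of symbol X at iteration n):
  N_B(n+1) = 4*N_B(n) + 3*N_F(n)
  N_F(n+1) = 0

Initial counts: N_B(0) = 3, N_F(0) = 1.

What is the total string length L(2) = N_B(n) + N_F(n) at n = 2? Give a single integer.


Answer: 60

Derivation:
Step 0: N_B=3, N_F=1, L=4
Step 1: N_B=15, N_F=0, L=15
Step 2: N_B=60, N_F=0, L=60


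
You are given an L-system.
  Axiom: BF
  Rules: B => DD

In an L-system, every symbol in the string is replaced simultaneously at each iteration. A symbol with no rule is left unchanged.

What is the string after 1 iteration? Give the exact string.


Step 0: BF
Step 1: DDF

Answer: DDF


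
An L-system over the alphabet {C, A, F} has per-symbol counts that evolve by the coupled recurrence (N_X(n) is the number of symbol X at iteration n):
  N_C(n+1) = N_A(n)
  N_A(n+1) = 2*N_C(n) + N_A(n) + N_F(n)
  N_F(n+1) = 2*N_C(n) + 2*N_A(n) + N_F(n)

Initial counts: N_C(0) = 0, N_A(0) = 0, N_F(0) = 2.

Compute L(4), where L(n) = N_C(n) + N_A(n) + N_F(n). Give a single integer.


Step 0: N_C=0, N_A=0, N_F=2, L=2
Step 1: N_C=0, N_A=2, N_F=2, L=4
Step 2: N_C=2, N_A=4, N_F=6, L=12
Step 3: N_C=4, N_A=14, N_F=18, L=36
Step 4: N_C=14, N_A=40, N_F=54, L=108

Answer: 108


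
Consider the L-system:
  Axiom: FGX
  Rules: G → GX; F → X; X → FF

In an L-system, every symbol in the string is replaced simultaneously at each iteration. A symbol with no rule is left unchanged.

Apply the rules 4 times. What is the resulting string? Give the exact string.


Answer: FFFFGXFFXXFFFFXXXX

Derivation:
Step 0: FGX
Step 1: XGXFF
Step 2: FFGXFFXX
Step 3: XXGXFFXXFFFF
Step 4: FFFFGXFFXXFFFFXXXX


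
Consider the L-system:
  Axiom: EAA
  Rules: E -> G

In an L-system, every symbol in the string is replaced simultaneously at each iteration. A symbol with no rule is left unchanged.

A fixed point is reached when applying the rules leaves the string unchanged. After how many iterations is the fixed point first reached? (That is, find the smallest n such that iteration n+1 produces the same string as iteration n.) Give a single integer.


Step 0: EAA
Step 1: GAA
Step 2: GAA  (unchanged — fixed point at step 1)

Answer: 1


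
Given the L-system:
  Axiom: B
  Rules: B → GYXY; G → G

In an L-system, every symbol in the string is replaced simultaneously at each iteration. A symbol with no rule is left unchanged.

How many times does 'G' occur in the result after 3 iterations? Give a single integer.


Answer: 1

Derivation:
Step 0: B  (0 'G')
Step 1: GYXY  (1 'G')
Step 2: GYXY  (1 'G')
Step 3: GYXY  (1 'G')


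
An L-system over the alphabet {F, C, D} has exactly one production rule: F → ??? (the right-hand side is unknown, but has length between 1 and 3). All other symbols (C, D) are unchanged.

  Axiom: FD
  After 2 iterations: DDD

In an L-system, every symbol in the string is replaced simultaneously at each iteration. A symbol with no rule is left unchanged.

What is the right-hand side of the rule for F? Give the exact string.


Answer: DD

Derivation:
Trying F → DD:
  Step 0: FD
  Step 1: DDD
  Step 2: DDD
Matches the given result.


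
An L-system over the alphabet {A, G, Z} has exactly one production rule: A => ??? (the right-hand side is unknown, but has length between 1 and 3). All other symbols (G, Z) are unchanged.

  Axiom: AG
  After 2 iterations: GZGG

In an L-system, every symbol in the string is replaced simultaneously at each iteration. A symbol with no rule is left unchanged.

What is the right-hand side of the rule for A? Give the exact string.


Trying A => GZG:
  Step 0: AG
  Step 1: GZGG
  Step 2: GZGG
Matches the given result.

Answer: GZG


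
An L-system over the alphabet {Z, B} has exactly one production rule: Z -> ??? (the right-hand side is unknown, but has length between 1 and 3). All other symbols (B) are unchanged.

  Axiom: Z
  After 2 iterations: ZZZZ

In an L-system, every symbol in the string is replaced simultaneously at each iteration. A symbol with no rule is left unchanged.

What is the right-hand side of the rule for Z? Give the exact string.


Trying Z -> ZZ:
  Step 0: Z
  Step 1: ZZ
  Step 2: ZZZZ
Matches the given result.

Answer: ZZ


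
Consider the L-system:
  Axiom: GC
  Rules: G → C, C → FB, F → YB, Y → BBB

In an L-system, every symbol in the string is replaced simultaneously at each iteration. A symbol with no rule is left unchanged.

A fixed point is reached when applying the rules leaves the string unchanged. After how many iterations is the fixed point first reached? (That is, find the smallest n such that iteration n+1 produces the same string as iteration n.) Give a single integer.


Step 0: GC
Step 1: CFB
Step 2: FBYBB
Step 3: YBBBBBBB
Step 4: BBBBBBBBBB
Step 5: BBBBBBBBBB  (unchanged — fixed point at step 4)

Answer: 4


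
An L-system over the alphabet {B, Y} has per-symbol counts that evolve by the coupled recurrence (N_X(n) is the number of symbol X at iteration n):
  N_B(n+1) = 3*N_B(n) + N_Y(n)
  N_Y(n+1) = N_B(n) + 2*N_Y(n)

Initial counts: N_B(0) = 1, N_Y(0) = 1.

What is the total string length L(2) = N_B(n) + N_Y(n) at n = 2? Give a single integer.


Answer: 25

Derivation:
Step 0: N_B=1, N_Y=1, L=2
Step 1: N_B=4, N_Y=3, L=7
Step 2: N_B=15, N_Y=10, L=25


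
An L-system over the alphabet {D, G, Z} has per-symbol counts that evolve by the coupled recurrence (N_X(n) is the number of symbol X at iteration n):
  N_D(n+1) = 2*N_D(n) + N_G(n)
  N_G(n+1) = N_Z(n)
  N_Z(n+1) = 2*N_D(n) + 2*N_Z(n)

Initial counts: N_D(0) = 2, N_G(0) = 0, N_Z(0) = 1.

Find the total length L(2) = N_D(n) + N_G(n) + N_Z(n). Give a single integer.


Step 0: N_D=2, N_G=0, N_Z=1, L=3
Step 1: N_D=4, N_G=1, N_Z=6, L=11
Step 2: N_D=9, N_G=6, N_Z=20, L=35

Answer: 35


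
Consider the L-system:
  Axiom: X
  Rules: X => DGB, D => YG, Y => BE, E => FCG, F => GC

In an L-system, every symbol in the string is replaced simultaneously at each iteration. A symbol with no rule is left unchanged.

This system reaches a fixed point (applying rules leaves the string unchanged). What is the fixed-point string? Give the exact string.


Step 0: X
Step 1: DGB
Step 2: YGGB
Step 3: BEGGB
Step 4: BFCGGGB
Step 5: BGCCGGGB
Step 6: BGCCGGGB  (unchanged — fixed point at step 5)

Answer: BGCCGGGB


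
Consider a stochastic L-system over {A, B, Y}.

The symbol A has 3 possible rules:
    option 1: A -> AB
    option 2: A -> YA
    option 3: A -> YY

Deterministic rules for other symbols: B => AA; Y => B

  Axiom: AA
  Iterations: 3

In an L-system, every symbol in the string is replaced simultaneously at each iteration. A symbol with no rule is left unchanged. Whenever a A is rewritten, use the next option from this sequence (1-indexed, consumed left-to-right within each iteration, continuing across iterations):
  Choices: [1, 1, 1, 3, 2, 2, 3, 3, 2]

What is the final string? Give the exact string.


Step 0: AA
Step 1: ABAB  (used choices [1, 1])
Step 2: ABAAYYAA  (used choices [1, 3])
Step 3: YAAAYAYYBBYYYA  (used choices [2, 2, 3, 3, 2])

Answer: YAAAYAYYBBYYYA


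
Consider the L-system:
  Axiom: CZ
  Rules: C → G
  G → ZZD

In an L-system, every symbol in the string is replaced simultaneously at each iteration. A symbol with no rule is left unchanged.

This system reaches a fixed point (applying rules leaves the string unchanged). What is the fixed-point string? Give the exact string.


Step 0: CZ
Step 1: GZ
Step 2: ZZDZ
Step 3: ZZDZ  (unchanged — fixed point at step 2)

Answer: ZZDZ


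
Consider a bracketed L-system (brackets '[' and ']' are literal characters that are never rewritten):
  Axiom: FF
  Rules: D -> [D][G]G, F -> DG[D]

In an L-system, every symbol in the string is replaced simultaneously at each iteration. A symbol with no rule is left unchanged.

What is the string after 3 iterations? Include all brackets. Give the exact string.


Answer: [[D][G]G][G]GG[[[D][G]G][G]G][[D][G]G][G]GG[[[D][G]G][G]G]

Derivation:
Step 0: FF
Step 1: DG[D]DG[D]
Step 2: [D][G]GG[[D][G]G][D][G]GG[[D][G]G]
Step 3: [[D][G]G][G]GG[[[D][G]G][G]G][[D][G]G][G]GG[[[D][G]G][G]G]


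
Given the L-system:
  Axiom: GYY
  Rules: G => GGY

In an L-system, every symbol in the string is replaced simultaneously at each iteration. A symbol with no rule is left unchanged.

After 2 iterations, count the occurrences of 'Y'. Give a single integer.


Answer: 5

Derivation:
Step 0: GYY  (2 'Y')
Step 1: GGYYY  (3 'Y')
Step 2: GGYGGYYYY  (5 'Y')


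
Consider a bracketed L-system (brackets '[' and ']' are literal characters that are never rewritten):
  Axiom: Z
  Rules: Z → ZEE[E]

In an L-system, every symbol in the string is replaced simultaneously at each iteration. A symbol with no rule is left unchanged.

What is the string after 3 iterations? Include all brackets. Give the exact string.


Step 0: Z
Step 1: ZEE[E]
Step 2: ZEE[E]EE[E]
Step 3: ZEE[E]EE[E]EE[E]

Answer: ZEE[E]EE[E]EE[E]


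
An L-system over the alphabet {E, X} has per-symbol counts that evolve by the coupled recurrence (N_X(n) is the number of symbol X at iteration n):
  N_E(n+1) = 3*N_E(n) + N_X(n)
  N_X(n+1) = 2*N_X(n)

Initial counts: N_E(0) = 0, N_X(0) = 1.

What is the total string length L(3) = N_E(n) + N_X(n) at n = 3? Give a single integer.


Step 0: N_E=0, N_X=1, L=1
Step 1: N_E=1, N_X=2, L=3
Step 2: N_E=5, N_X=4, L=9
Step 3: N_E=19, N_X=8, L=27

Answer: 27


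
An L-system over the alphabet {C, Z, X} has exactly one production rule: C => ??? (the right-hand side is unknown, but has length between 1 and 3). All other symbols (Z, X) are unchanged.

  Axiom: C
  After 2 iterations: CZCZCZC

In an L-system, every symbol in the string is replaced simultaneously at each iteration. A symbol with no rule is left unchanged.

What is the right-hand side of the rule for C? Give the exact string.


Answer: CZC

Derivation:
Trying C => CZC:
  Step 0: C
  Step 1: CZC
  Step 2: CZCZCZC
Matches the given result.


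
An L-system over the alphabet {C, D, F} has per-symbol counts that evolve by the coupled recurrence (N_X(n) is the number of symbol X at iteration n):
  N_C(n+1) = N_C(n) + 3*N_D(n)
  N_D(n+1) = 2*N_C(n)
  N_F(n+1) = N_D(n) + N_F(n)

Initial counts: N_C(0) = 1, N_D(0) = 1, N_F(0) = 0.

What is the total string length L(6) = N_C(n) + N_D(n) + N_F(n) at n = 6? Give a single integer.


Step 0: N_C=1, N_D=1, N_F=0, L=2
Step 1: N_C=4, N_D=2, N_F=1, L=7
Step 2: N_C=10, N_D=8, N_F=3, L=21
Step 3: N_C=34, N_D=20, N_F=11, L=65
Step 4: N_C=94, N_D=68, N_F=31, L=193
Step 5: N_C=298, N_D=188, N_F=99, L=585
Step 6: N_C=862, N_D=596, N_F=287, L=1745

Answer: 1745


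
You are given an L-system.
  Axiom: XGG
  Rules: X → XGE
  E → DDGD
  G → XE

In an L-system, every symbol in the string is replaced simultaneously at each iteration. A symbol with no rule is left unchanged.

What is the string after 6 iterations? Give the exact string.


Answer: XGEXEDDGDXGEDDGDDDXEDXGEXEDDGDDDXEDDDXGEDDGDDXGEXEDDGDXGEDDGDDDXEDDDXGEDDGDDDDXGEXEDDGDDDXEDDXGEXEDDGDXGEDDGDDDXEDXGEXEDDGDDDXEDDDXGEDDGDDDDXGEXEDDGDDDXEDDDDXGEXEDDGDXGEDDGDDDXEDDDXGEDDGDDDXGEXEDDGDXGEDDGDDDXEDXGEXEDDGDDDXEDDDXGEDDGDDXGEXEDDGDXGEDDGDDDXEDDDXGEDDGDDDDXGEXEDDGDDDXEDDDDXGEXEDDGDXGEDDGDDDXEDDDXGEDDGDDDXGEXEDDGDXGEDDGDDDXEDXGEXEDDGDDDXEDDDXGEDDGDDXGEXEDDGDXGEDDGDDDXEDDDXGEDDGDDDDXGEXEDDGDDDXEDDDDXGEXEDDGDXGEDDGDDDXEDDDXGEDDGDDD

Derivation:
Step 0: XGG
Step 1: XGEXEXE
Step 2: XGEXEDDGDXGEDDGDXGEDDGD
Step 3: XGEXEDDGDXGEDDGDDDXEDXGEXEDDGDDDXEDXGEXEDDGDDDXED
Step 4: XGEXEDDGDXGEDDGDDDXEDXGEXEDDGDDDXEDDDXGEDDGDDXGEXEDDGDXGEDDGDDDXEDDDXGEDDGDDXGEXEDDGDXGEDDGDDDXEDDDXGEDDGDD
Step 5: XGEXEDDGDXGEDDGDDDXEDXGEXEDDGDDDXEDDDXGEDDGDDXGEXEDDGDXGEDDGDDDXEDDDXGEDDGDDDDXGEXEDDGDDDXEDDXGEXEDDGDXGEDDGDDDXEDXGEXEDDGDDDXEDDDXGEDDGDDDDXGEXEDDGDDDXEDDXGEXEDDGDXGEDDGDDDXEDXGEXEDDGDDDXEDDDXGEDDGDDDDXGEXEDDGDDDXEDD
Step 6: XGEXEDDGDXGEDDGDDDXEDXGEXEDDGDDDXEDDDXGEDDGDDXGEXEDDGDXGEDDGDDDXEDDDXGEDDGDDDDXGEXEDDGDDDXEDDXGEXEDDGDXGEDDGDDDXEDXGEXEDDGDDDXEDDDXGEDDGDDDDXGEXEDDGDDDXEDDDDXGEXEDDGDXGEDDGDDDXEDDDXGEDDGDDDXGEXEDDGDXGEDDGDDDXEDXGEXEDDGDDDXEDDDXGEDDGDDXGEXEDDGDXGEDDGDDDXEDDDXGEDDGDDDDXGEXEDDGDDDXEDDDDXGEXEDDGDXGEDDGDDDXEDDDXGEDDGDDDXGEXEDDGDXGEDDGDDDXEDXGEXEDDGDDDXEDDDXGEDDGDDXGEXEDDGDXGEDDGDDDXEDDDXGEDDGDDDDXGEXEDDGDDDXEDDDDXGEXEDDGDXGEDDGDDDXEDDDXGEDDGDDD


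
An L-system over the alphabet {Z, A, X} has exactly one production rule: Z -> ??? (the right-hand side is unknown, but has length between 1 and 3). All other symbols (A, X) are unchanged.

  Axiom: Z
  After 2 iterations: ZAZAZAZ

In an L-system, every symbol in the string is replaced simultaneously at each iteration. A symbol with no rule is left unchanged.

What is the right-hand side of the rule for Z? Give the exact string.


Trying Z -> ZAZ:
  Step 0: Z
  Step 1: ZAZ
  Step 2: ZAZAZAZ
Matches the given result.

Answer: ZAZ


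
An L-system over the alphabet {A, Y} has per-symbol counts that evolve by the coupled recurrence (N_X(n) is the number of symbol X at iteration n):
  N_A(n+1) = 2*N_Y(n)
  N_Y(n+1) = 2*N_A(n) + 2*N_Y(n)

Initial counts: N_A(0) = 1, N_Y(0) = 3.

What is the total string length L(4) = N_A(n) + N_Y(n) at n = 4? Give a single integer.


Step 0: N_A=1, N_Y=3, L=4
Step 1: N_A=6, N_Y=8, L=14
Step 2: N_A=16, N_Y=28, L=44
Step 3: N_A=56, N_Y=88, L=144
Step 4: N_A=176, N_Y=288, L=464

Answer: 464


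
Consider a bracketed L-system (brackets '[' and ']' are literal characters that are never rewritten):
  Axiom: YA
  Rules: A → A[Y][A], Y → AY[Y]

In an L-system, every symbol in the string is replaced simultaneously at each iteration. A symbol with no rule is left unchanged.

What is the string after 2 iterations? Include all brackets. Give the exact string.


Answer: A[Y][A]AY[Y][AY[Y]]A[Y][A][AY[Y]][A[Y][A]]

Derivation:
Step 0: YA
Step 1: AY[Y]A[Y][A]
Step 2: A[Y][A]AY[Y][AY[Y]]A[Y][A][AY[Y]][A[Y][A]]


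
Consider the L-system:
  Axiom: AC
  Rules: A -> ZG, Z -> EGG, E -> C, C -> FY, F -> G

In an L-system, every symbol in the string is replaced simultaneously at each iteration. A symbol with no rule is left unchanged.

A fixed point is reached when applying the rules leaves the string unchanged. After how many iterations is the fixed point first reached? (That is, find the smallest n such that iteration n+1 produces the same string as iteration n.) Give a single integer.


Answer: 5

Derivation:
Step 0: AC
Step 1: ZGFY
Step 2: EGGGGY
Step 3: CGGGGY
Step 4: FYGGGGY
Step 5: GYGGGGY
Step 6: GYGGGGY  (unchanged — fixed point at step 5)


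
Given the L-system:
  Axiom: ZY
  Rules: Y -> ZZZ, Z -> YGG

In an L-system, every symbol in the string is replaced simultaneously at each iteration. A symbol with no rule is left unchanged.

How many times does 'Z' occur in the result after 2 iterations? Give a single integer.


Answer: 3

Derivation:
Step 0: ZY  (1 'Z')
Step 1: YGGZZZ  (3 'Z')
Step 2: ZZZGGYGGYGGYGG  (3 'Z')


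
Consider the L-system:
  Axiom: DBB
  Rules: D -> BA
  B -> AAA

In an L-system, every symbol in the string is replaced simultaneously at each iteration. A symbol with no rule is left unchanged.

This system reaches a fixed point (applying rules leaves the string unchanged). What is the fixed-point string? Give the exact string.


Step 0: DBB
Step 1: BAAAAAAA
Step 2: AAAAAAAAAA
Step 3: AAAAAAAAAA  (unchanged — fixed point at step 2)

Answer: AAAAAAAAAA


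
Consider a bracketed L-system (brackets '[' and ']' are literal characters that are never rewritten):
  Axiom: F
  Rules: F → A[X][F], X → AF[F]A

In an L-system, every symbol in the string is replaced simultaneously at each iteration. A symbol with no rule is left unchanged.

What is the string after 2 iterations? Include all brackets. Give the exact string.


Answer: A[AF[F]A][A[X][F]]

Derivation:
Step 0: F
Step 1: A[X][F]
Step 2: A[AF[F]A][A[X][F]]


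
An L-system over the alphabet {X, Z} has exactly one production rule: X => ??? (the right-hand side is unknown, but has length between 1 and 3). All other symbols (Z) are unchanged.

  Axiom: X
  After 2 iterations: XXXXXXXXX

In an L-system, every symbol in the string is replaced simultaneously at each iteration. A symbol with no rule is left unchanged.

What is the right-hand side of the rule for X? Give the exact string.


Answer: XXX

Derivation:
Trying X => XXX:
  Step 0: X
  Step 1: XXX
  Step 2: XXXXXXXXX
Matches the given result.


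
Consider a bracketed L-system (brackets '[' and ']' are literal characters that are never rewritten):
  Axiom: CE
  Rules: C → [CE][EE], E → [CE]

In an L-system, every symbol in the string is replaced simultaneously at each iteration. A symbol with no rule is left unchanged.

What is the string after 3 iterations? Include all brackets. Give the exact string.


Answer: [[[CE][EE][CE]][[CE][CE]][[CE][EE][CE]]][[[CE][EE][CE]][[CE][EE][CE]]][[[CE][EE][CE]][[CE][CE]][[CE][EE][CE]]]

Derivation:
Step 0: CE
Step 1: [CE][EE][CE]
Step 2: [[CE][EE][CE]][[CE][CE]][[CE][EE][CE]]
Step 3: [[[CE][EE][CE]][[CE][CE]][[CE][EE][CE]]][[[CE][EE][CE]][[CE][EE][CE]]][[[CE][EE][CE]][[CE][CE]][[CE][EE][CE]]]


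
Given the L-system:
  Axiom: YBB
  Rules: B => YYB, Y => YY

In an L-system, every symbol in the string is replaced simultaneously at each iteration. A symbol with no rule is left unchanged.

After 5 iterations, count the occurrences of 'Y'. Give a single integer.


Answer: 156

Derivation:
Step 0: YBB  (1 'Y')
Step 1: YYYYBYYB  (6 'Y')
Step 2: YYYYYYYYYYBYYYYYYB  (16 'Y')
Step 3: YYYYYYYYYYYYYYYYYYYYYYBYYYYYYYYYYYYYYB  (36 'Y')
Step 4: YYYYYYYYYYYYYYYYYYYYYYYYYYYYYYYYYYYYYYYYYYYYYYBYYYYYYYYYYYYYYYYYYYYYYYYYYYYYYB  (76 'Y')
Step 5: YYYYYYYYYYYYYYYYYYYYYYYYYYYYYYYYYYYYYYYYYYYYYYYYYYYYYYYYYYYYYYYYYYYYYYYYYYYYYYYYYYYYYYYYYYYYYYBYYYYYYYYYYYYYYYYYYYYYYYYYYYYYYYYYYYYYYYYYYYYYYYYYYYYYYYYYYYYYYB  (156 'Y')


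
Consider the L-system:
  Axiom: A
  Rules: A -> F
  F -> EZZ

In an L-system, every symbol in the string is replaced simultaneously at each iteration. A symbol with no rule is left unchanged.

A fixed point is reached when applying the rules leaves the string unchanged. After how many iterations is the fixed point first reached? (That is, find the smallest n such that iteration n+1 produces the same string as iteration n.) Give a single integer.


Answer: 2

Derivation:
Step 0: A
Step 1: F
Step 2: EZZ
Step 3: EZZ  (unchanged — fixed point at step 2)


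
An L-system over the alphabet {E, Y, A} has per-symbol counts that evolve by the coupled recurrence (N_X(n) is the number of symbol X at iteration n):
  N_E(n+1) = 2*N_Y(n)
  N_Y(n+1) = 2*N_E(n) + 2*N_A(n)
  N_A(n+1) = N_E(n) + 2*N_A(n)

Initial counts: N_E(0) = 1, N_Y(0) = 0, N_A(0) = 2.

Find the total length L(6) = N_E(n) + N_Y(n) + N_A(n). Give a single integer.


Step 0: N_E=1, N_Y=0, N_A=2, L=3
Step 1: N_E=0, N_Y=6, N_A=5, L=11
Step 2: N_E=12, N_Y=10, N_A=10, L=32
Step 3: N_E=20, N_Y=44, N_A=32, L=96
Step 4: N_E=88, N_Y=104, N_A=84, L=276
Step 5: N_E=208, N_Y=344, N_A=256, L=808
Step 6: N_E=688, N_Y=928, N_A=720, L=2336

Answer: 2336


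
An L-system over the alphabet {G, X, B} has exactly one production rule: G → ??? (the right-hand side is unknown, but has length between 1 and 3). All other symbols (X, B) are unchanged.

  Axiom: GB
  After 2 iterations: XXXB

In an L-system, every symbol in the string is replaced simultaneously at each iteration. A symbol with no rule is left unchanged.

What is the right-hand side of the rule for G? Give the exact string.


Trying G → XXX:
  Step 0: GB
  Step 1: XXXB
  Step 2: XXXB
Matches the given result.

Answer: XXX


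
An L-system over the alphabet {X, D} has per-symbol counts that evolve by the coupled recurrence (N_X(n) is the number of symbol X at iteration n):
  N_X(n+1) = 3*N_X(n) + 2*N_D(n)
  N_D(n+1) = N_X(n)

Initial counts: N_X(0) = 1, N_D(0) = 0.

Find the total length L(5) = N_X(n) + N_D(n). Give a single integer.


Answer: 634

Derivation:
Step 0: N_X=1, N_D=0, L=1
Step 1: N_X=3, N_D=1, L=4
Step 2: N_X=11, N_D=3, L=14
Step 3: N_X=39, N_D=11, L=50
Step 4: N_X=139, N_D=39, L=178
Step 5: N_X=495, N_D=139, L=634


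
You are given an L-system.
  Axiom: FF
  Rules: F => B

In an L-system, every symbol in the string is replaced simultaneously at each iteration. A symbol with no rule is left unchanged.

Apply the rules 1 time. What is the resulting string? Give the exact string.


Answer: BB

Derivation:
Step 0: FF
Step 1: BB


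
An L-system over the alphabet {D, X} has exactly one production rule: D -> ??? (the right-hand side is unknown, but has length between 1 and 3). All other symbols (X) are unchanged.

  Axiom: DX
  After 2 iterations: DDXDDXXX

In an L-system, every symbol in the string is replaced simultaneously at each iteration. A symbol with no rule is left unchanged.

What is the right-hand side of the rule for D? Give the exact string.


Trying D -> DDX:
  Step 0: DX
  Step 1: DDXX
  Step 2: DDXDDXXX
Matches the given result.

Answer: DDX


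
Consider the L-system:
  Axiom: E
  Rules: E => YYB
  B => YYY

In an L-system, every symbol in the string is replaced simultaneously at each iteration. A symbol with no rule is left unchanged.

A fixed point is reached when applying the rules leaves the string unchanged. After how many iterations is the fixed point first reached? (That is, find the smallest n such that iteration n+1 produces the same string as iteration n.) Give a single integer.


Step 0: E
Step 1: YYB
Step 2: YYYYY
Step 3: YYYYY  (unchanged — fixed point at step 2)

Answer: 2


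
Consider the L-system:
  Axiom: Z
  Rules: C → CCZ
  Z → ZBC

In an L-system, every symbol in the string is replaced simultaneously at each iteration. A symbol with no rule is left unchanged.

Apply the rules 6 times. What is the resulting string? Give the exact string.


Step 0: Z
Step 1: ZBC
Step 2: ZBCBCCZ
Step 3: ZBCBCCZBCCZCCZZBC
Step 4: ZBCBCCZBCCZCCZZBCBCCZCCZZBCCCZCCZZBCZBCBCCZ
Step 5: ZBCBCCZBCCZCCZZBCBCCZCCZZBCCCZCCZZBCZBCBCCZBCCZCCZZBCCCZCCZZBCZBCBCCZCCZCCZZBCCCZCCZZBCZBCBCCZZBCBCCZBCCZCCZZBC
Step 6: ZBCBCCZBCCZCCZZBCBCCZCCZZBCCCZCCZZBCZBCBCCZBCCZCCZZBCCCZCCZZBCZBCBCCZCCZCCZZBCCCZCCZZBCZBCBCCZZBCBCCZBCCZCCZZBCBCCZCCZZBCCCZCCZZBCZBCBCCZCCZCCZZBCCCZCCZZBCZBCBCCZZBCBCCZBCCZCCZZBCCCZCCZZBCCCZCCZZBCZBCBCCZCCZCCZZBCCCZCCZZBCZBCBCCZZBCBCCZBCCZCCZZBCZBCBCCZBCCZCCZZBCBCCZCCZZBCCCZCCZZBCZBCBCCZ

Answer: ZBCBCCZBCCZCCZZBCBCCZCCZZBCCCZCCZZBCZBCBCCZBCCZCCZZBCCCZCCZZBCZBCBCCZCCZCCZZBCCCZCCZZBCZBCBCCZZBCBCCZBCCZCCZZBCBCCZCCZZBCCCZCCZZBCZBCBCCZCCZCCZZBCCCZCCZZBCZBCBCCZZBCBCCZBCCZCCZZBCCCZCCZZBCCCZCCZZBCZBCBCCZCCZCCZZBCCCZCCZZBCZBCBCCZZBCBCCZBCCZCCZZBCZBCBCCZBCCZCCZZBCBCCZCCZZBCCCZCCZZBCZBCBCCZ


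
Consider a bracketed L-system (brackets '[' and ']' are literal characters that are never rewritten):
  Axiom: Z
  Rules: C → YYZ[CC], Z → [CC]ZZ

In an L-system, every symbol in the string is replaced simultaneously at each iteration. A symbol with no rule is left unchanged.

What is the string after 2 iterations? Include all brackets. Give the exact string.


Answer: [YYZ[CC]YYZ[CC]][CC]ZZ[CC]ZZ

Derivation:
Step 0: Z
Step 1: [CC]ZZ
Step 2: [YYZ[CC]YYZ[CC]][CC]ZZ[CC]ZZ


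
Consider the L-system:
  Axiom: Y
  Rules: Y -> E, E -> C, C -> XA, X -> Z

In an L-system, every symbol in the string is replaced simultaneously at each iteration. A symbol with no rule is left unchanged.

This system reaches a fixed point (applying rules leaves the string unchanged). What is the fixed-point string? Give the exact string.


Step 0: Y
Step 1: E
Step 2: C
Step 3: XA
Step 4: ZA
Step 5: ZA  (unchanged — fixed point at step 4)

Answer: ZA


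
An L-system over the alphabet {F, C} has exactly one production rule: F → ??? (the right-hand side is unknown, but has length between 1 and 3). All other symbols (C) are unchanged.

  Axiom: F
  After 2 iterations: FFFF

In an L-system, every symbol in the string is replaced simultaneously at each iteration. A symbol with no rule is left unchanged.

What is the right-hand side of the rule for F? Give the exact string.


Trying F → FF:
  Step 0: F
  Step 1: FF
  Step 2: FFFF
Matches the given result.

Answer: FF


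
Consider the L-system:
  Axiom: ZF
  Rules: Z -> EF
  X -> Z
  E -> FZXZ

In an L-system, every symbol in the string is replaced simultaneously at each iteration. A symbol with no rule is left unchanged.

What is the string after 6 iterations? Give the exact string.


Step 0: ZF
Step 1: EFF
Step 2: FZXZFF
Step 3: FEFZEFFF
Step 4: FFZXZFEFFZXZFFF
Step 5: FFEFZEFFFZXZFFEFZEFFFF
Step 6: FFFZXZFEFFZXZFFFEFZEFFFFZXZFEFFZXZFFFF

Answer: FFFZXZFEFFZXZFFFEFZEFFFFZXZFEFFZXZFFFF


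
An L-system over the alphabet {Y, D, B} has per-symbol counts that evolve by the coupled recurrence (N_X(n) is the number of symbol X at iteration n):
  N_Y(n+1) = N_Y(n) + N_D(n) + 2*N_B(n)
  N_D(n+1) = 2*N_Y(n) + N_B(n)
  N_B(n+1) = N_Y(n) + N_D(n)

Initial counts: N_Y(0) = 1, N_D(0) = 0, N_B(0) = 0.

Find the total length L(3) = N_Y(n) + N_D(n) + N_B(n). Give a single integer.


Answer: 35

Derivation:
Step 0: N_Y=1, N_D=0, N_B=0, L=1
Step 1: N_Y=1, N_D=2, N_B=1, L=4
Step 2: N_Y=5, N_D=3, N_B=3, L=11
Step 3: N_Y=14, N_D=13, N_B=8, L=35


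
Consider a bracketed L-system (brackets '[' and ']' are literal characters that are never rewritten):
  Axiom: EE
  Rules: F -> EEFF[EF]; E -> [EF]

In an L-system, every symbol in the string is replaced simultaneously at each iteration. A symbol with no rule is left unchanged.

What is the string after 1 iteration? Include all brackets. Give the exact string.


Answer: [EF][EF]

Derivation:
Step 0: EE
Step 1: [EF][EF]


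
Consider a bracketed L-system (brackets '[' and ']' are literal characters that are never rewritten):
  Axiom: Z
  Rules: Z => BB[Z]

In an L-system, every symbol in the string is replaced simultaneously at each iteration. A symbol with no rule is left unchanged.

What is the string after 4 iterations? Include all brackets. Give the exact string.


Step 0: Z
Step 1: BB[Z]
Step 2: BB[BB[Z]]
Step 3: BB[BB[BB[Z]]]
Step 4: BB[BB[BB[BB[Z]]]]

Answer: BB[BB[BB[BB[Z]]]]


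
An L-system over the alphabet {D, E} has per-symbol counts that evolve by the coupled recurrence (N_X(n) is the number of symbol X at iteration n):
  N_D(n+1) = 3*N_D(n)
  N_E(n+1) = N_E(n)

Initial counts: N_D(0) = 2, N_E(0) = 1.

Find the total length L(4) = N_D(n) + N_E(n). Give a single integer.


Answer: 163

Derivation:
Step 0: N_D=2, N_E=1, L=3
Step 1: N_D=6, N_E=1, L=7
Step 2: N_D=18, N_E=1, L=19
Step 3: N_D=54, N_E=1, L=55
Step 4: N_D=162, N_E=1, L=163


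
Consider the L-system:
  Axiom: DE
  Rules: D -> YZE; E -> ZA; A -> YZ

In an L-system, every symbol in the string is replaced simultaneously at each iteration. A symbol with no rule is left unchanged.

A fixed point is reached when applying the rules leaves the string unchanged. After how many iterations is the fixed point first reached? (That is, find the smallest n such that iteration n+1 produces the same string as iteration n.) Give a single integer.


Step 0: DE
Step 1: YZEZA
Step 2: YZZAZYZ
Step 3: YZZYZZYZ
Step 4: YZZYZZYZ  (unchanged — fixed point at step 3)

Answer: 3


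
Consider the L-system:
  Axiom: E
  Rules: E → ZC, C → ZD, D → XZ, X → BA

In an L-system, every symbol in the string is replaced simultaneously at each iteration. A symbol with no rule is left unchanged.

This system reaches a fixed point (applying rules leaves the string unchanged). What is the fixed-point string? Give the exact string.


Step 0: E
Step 1: ZC
Step 2: ZZD
Step 3: ZZXZ
Step 4: ZZBAZ
Step 5: ZZBAZ  (unchanged — fixed point at step 4)

Answer: ZZBAZ


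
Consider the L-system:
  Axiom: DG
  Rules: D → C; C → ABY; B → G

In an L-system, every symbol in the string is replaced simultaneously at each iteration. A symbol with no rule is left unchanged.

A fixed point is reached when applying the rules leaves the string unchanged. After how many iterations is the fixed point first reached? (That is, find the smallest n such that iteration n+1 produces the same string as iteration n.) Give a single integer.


Step 0: DG
Step 1: CG
Step 2: ABYG
Step 3: AGYG
Step 4: AGYG  (unchanged — fixed point at step 3)

Answer: 3


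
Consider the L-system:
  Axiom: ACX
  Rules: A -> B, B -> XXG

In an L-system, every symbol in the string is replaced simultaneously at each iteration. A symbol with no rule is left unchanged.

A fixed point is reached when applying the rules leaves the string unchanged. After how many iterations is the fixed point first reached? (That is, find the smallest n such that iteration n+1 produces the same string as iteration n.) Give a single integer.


Step 0: ACX
Step 1: BCX
Step 2: XXGCX
Step 3: XXGCX  (unchanged — fixed point at step 2)

Answer: 2


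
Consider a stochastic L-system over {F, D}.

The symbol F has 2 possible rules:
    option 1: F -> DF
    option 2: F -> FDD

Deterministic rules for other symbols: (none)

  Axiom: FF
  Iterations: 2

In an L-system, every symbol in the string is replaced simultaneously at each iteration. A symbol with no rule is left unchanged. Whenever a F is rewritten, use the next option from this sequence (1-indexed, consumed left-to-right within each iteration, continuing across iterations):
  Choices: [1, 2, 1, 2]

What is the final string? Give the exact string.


Step 0: FF
Step 1: DFFDD  (used choices [1, 2])
Step 2: DDFFDDDD  (used choices [1, 2])

Answer: DDFFDDDD


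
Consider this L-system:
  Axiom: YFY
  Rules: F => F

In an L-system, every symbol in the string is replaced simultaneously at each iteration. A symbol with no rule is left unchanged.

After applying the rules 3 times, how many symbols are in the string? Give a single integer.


Step 0: length = 3
Step 1: length = 3
Step 2: length = 3
Step 3: length = 3

Answer: 3


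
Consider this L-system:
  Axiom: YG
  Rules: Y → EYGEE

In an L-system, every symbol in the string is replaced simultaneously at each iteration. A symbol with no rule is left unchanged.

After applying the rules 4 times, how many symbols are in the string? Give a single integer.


Step 0: length = 2
Step 1: length = 6
Step 2: length = 10
Step 3: length = 14
Step 4: length = 18

Answer: 18


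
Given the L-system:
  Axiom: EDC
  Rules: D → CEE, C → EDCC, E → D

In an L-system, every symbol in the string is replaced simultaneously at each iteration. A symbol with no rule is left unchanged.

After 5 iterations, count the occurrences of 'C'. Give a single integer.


Answer: 160

Derivation:
Step 0: EDC  (1 'C')
Step 1: DCEEEDCC  (3 'C')
Step 2: CEEEDCCDDDCEEEDCCEDCC  (8 'C')
Step 3: EDCCDDDCEEEDCCEDCCCEECEECEEEDCCDDDCEEEDCCEDCCDCEEEDCCEDCC  (22 'C')
Step 4: DCEEEDCCEDCCCEECEECEEEDCCDDDCEEEDCCEDCCDCEEEDCCEDCCEDCCDDEDCCDDEDCCDDDCEEEDCCEDCCCEECEECEEEDCCDDDCEEEDCCEDCCDCEEEDCCEDCCCEEEDCCDDDCEEEDCCEDCCDCEEEDCCEDCC  (59 'C')
Step 5: CEEEDCCDDDCEEEDCCEDCCDCEEEDCCEDCCEDCCDDEDCCDDEDCCDDDCEEEDCCEDCCCEECEECEEEDCCDDDCEEEDCCEDCCDCEEEDCCEDCCCEEEDCCDDDCEEEDCCEDCCDCEEEDCCEDCCDCEEEDCCEDCCCEECEEDCEEEDCCEDCCCEECEEDCEEEDCCEDCCCEECEECEEEDCCDDDCEEEDCCEDCCDCEEEDCCEDCCEDCCDDEDCCDDEDCCDDDCEEEDCCEDCCCEECEECEEEDCCDDDCEEEDCCEDCCDCEEEDCCEDCCCEEEDCCDDDCEEEDCCEDCCDCEEEDCCEDCCEDCCDDDCEEEDCCEDCCCEECEECEEEDCCDDDCEEEDCCEDCCDCEEEDCCEDCCCEEEDCCDDDCEEEDCCEDCCDCEEEDCCEDCC  (160 'C')


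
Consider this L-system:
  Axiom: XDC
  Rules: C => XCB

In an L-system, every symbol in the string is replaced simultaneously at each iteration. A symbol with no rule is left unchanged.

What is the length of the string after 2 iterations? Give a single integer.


Answer: 7

Derivation:
Step 0: length = 3
Step 1: length = 5
Step 2: length = 7


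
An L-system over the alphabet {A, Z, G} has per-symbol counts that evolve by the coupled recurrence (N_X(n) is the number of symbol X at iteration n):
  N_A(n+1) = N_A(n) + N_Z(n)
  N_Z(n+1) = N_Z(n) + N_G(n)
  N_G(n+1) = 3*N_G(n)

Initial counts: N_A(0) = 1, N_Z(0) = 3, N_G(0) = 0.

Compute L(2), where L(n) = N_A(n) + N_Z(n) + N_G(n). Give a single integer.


Answer: 10

Derivation:
Step 0: N_A=1, N_Z=3, N_G=0, L=4
Step 1: N_A=4, N_Z=3, N_G=0, L=7
Step 2: N_A=7, N_Z=3, N_G=0, L=10


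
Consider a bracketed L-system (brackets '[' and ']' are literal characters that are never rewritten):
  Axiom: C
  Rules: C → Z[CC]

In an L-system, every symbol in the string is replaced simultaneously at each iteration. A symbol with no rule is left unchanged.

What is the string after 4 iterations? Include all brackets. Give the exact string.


Answer: Z[Z[Z[Z[CC]Z[CC]]Z[Z[CC]Z[CC]]]Z[Z[Z[CC]Z[CC]]Z[Z[CC]Z[CC]]]]

Derivation:
Step 0: C
Step 1: Z[CC]
Step 2: Z[Z[CC]Z[CC]]
Step 3: Z[Z[Z[CC]Z[CC]]Z[Z[CC]Z[CC]]]
Step 4: Z[Z[Z[Z[CC]Z[CC]]Z[Z[CC]Z[CC]]]Z[Z[Z[CC]Z[CC]]Z[Z[CC]Z[CC]]]]


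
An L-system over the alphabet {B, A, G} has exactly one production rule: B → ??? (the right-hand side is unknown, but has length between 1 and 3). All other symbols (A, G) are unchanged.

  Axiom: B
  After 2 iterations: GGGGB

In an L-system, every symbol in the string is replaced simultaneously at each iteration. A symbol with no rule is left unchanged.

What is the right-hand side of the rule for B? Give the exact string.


Trying B → GGB:
  Step 0: B
  Step 1: GGB
  Step 2: GGGGB
Matches the given result.

Answer: GGB


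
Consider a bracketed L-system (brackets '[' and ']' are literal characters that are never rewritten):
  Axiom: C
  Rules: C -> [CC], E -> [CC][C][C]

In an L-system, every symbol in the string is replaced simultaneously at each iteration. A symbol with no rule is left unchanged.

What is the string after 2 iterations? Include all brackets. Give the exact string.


Step 0: C
Step 1: [CC]
Step 2: [[CC][CC]]

Answer: [[CC][CC]]


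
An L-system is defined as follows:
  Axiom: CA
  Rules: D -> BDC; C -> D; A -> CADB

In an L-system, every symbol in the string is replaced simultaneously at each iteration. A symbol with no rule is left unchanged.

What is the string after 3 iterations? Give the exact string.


Step 0: CA
Step 1: DCADB
Step 2: BDCDCADBBDCB
Step 3: BBDCDBDCDCADBBDCBBBDCDB

Answer: BBDCDBDCDCADBBDCBBBDCDB


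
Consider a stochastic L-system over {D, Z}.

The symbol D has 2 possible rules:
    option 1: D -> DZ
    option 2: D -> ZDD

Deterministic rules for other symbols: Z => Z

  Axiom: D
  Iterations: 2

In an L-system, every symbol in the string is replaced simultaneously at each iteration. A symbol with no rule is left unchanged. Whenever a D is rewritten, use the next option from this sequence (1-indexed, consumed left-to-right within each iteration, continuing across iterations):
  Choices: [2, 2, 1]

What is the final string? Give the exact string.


Step 0: D
Step 1: ZDD  (used choices [2])
Step 2: ZZDDDZ  (used choices [2, 1])

Answer: ZZDDDZ
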